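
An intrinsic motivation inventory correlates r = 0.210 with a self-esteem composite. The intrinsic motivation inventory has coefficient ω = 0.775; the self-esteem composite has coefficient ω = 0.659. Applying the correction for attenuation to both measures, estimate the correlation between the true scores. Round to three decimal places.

0.294

r_true = r_obs / √(r_xx · r_yy) = 0.210 / √(0.775 × 0.659) = 0.210 / √0.510725 = 0.210 / 0.7147 ≈ 0.294.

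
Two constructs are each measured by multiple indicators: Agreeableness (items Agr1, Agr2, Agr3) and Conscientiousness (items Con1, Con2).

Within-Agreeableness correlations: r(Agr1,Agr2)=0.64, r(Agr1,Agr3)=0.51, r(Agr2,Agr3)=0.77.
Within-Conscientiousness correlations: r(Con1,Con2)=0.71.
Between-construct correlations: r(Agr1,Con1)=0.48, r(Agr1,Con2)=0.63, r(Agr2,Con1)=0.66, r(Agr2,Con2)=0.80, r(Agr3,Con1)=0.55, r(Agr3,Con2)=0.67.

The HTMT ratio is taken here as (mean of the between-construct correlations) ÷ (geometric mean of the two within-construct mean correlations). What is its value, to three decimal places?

0.937

Mean heterotrait r = 3.79/6 = 0.6317.
Mean within-Agr = 1.92/3 = 0.6400; mean within-Con = 0.71/1 = 0.7100.
Geometric mean = √(0.6400 × 0.7100) = 0.6741.
HTMT = 0.6317 / 0.6741 = 0.937.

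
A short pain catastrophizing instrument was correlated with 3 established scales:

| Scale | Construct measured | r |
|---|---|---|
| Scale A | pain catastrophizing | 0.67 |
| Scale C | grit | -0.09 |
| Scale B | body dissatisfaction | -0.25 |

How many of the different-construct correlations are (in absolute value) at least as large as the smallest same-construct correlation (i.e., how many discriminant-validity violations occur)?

Convergent (same construct = pain catastrophizing): Scale A.
Smallest convergent = 0.67. Discriminant |r|: 0.09, 0.25; count ≥ 0.67 → 0.

0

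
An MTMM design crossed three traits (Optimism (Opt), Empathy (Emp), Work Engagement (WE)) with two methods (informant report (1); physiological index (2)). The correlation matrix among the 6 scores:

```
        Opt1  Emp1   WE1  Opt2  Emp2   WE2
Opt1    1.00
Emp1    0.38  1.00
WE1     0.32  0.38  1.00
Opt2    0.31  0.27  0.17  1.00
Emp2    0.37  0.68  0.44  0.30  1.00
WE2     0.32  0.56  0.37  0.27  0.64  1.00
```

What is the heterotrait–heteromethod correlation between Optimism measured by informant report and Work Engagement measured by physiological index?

Different traits and methods: r(Opt1, WE2) = 0.32.

0.32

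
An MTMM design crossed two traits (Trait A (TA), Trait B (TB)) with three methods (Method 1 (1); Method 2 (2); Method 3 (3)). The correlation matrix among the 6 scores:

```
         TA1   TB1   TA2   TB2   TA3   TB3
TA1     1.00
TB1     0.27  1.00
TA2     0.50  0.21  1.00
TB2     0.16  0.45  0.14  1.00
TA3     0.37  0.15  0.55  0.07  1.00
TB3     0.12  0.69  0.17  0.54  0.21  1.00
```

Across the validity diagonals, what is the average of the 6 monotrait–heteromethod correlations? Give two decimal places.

0.52

Convergent values: 0.50, 0.37, 0.55, 0.45, 0.69, 0.54; mean = 3.10/6 = 0.52.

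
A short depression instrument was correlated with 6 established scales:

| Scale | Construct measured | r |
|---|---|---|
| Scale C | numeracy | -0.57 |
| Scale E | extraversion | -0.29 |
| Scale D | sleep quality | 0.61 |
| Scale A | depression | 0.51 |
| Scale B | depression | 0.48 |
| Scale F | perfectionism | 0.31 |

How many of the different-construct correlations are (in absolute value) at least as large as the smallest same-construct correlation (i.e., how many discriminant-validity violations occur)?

2

Convergent (same construct = depression): Scale A, Scale B.
Smallest convergent = 0.48. Discriminant |r|: 0.57, 0.29, 0.61, 0.31; count ≥ 0.48 → 2.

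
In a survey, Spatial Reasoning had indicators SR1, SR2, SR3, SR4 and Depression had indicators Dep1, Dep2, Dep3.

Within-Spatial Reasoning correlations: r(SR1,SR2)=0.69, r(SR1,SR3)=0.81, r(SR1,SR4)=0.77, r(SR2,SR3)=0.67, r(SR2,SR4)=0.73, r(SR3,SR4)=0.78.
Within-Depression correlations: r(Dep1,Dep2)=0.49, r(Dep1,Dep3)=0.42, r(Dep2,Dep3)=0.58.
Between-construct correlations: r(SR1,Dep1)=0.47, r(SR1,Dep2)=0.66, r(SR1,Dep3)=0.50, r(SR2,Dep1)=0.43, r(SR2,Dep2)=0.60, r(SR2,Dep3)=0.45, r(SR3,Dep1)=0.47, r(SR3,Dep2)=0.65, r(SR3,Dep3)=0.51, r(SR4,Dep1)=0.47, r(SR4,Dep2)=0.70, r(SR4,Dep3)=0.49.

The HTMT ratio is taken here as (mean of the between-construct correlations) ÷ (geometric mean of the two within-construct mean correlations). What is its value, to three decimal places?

0.879

Mean between = 6.40/12 = 0.5333.
Mean within-SR = 4.45/6 = 0.7417; mean within-Dep = 1.49/3 = 0.4967.
Geometric mean = √(0.7417 × 0.4967) = 0.6070.
HTMT = 0.5333 / 0.6070 = 0.879.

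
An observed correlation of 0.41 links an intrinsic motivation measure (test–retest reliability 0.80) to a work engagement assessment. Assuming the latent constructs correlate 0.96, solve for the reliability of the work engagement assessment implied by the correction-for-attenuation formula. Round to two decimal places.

r_true = r_obs / √(r_xx · r_yy) ⇒ 0.96 = 0.41 / √(0.80 · r_yy).
√(0.80 · r_yy) = 0.41 / 0.96 = 0.4271; 0.80 · r_yy = 0.1824; r_yy = 0.1824 / 0.80 ≈ 0.23.

0.23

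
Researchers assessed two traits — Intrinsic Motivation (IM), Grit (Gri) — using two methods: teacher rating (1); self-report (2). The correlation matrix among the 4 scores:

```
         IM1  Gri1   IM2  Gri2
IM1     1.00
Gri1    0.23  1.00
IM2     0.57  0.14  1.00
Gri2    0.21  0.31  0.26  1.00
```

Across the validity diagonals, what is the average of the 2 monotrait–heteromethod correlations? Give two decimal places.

Convergent values: 0.57, 0.31; mean = 0.88/2 = 0.44.

0.44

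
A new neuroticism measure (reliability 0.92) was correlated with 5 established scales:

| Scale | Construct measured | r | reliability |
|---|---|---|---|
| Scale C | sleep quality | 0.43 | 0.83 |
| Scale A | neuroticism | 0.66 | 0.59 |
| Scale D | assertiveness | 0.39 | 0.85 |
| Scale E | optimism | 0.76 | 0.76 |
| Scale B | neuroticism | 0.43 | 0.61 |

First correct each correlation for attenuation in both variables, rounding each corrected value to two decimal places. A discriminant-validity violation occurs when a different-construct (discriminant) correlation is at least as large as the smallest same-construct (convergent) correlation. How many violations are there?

1

Disattenuated r (r / √(r_scale · r_new)):
  Scale C (disc): 0.43 / √(0.83·0.92) = 0.49
  Scale A (conv): 0.66 / √(0.59·0.92) = 0.90
  Scale D (disc): 0.39 / √(0.85·0.92) = 0.44
  Scale E (disc): 0.76 / √(0.76·0.92) = 0.91
  Scale B (conv): 0.43 / √(0.61·0.92) = 0.57
Smallest convergent = 0.57. Discriminant values: 0.49, 0.44, 0.91; count ≥ 0.57 → 1.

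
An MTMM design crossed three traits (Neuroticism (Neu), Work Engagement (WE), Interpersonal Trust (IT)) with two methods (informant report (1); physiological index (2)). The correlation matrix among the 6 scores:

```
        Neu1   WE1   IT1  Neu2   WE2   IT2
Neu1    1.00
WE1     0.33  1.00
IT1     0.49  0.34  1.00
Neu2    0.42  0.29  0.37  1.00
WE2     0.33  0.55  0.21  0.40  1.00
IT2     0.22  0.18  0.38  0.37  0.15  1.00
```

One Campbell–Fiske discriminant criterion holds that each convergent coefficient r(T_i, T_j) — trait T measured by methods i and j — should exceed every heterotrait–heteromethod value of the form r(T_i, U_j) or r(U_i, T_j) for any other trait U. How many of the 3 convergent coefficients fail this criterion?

Checking each validity diagonal entry against its comparison values:
Neu (methods 1·2): 0.42 vs {0.33, 0.29, 0.22, 0.37} → pass.
WE (methods 1·2): 0.55 vs {0.29, 0.33, 0.18, 0.21} → pass.
IT (methods 1·2): 0.38 vs {0.37, 0.22, 0.21, 0.18} → pass.
0 of 3 fail.

0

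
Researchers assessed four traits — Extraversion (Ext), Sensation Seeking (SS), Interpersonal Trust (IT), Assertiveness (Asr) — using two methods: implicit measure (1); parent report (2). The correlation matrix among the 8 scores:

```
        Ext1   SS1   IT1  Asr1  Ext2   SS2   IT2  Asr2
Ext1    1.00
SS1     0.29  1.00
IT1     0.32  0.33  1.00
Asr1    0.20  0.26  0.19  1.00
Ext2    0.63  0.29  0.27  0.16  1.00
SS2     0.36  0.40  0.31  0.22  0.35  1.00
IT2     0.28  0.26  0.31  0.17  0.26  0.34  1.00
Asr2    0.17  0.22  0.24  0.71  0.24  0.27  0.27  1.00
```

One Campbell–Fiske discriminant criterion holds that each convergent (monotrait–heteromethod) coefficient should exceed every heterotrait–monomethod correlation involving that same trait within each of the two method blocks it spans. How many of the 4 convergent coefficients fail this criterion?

1

Convergent coefficients and their comparison sets:
Ext (methods 1·2): 0.63 vs {0.29, 0.35, 0.32, 0.26, 0.20, 0.24} → pass.
SS (methods 1·2): 0.40 vs {0.29, 0.35, 0.33, 0.34, 0.26, 0.27} → pass.
IT (methods 1·2): 0.31 vs {0.32, 0.26, 0.33, 0.34, 0.19, 0.27} → fail.
Asr (methods 1·2): 0.71 vs {0.20, 0.24, 0.26, 0.27, 0.19, 0.27} → pass.
1 of 4 fail.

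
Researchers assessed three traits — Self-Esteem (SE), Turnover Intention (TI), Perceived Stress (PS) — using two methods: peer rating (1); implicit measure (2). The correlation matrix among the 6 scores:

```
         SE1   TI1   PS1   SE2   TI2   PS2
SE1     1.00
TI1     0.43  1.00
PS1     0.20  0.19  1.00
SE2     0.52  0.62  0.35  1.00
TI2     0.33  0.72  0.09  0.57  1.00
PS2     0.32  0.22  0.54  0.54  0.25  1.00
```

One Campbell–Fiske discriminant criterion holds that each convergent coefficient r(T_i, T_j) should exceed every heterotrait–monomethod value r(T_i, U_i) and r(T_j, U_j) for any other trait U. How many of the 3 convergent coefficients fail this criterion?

Convergent coefficients and their comparison sets:
SE (methods 1·2): 0.52 vs {0.43, 0.57, 0.20, 0.54} → fail.
TI (methods 1·2): 0.72 vs {0.43, 0.57, 0.19, 0.25} → pass.
PS (methods 1·2): 0.54 vs {0.20, 0.54, 0.19, 0.25} → fail.
2 of 3 fail.

2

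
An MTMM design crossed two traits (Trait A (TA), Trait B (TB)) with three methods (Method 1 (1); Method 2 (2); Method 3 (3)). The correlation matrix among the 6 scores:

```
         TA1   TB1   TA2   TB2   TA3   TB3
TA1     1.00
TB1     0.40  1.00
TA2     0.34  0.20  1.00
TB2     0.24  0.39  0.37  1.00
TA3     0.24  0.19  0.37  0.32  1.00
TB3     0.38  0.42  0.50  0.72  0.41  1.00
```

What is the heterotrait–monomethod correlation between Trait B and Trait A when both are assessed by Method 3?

Different traits, same method: r(TB3, TA3) = 0.41.

0.41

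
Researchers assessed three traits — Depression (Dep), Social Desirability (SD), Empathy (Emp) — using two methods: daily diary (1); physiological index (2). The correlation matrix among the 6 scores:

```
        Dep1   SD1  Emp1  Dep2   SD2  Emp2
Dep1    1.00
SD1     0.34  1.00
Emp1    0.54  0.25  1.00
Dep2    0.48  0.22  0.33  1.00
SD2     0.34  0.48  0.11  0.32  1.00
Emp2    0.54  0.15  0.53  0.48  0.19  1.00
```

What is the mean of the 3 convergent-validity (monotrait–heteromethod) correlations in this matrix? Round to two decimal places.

Convergent values: 0.48, 0.48, 0.53; mean = 1.49/3 = 0.50.

0.50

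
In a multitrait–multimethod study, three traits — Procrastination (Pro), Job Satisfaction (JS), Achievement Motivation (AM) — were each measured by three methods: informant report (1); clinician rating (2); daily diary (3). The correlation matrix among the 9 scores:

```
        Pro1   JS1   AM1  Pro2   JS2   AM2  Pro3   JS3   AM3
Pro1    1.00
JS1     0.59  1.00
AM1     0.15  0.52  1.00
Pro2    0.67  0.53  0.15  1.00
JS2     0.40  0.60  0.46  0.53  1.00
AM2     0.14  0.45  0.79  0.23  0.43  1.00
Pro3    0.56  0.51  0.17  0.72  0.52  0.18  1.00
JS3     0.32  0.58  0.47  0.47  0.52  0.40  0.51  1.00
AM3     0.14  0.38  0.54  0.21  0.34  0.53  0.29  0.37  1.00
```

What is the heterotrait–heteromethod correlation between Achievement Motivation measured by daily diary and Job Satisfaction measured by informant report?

Different traits and methods: r(AM3, JS1) = 0.38.

0.38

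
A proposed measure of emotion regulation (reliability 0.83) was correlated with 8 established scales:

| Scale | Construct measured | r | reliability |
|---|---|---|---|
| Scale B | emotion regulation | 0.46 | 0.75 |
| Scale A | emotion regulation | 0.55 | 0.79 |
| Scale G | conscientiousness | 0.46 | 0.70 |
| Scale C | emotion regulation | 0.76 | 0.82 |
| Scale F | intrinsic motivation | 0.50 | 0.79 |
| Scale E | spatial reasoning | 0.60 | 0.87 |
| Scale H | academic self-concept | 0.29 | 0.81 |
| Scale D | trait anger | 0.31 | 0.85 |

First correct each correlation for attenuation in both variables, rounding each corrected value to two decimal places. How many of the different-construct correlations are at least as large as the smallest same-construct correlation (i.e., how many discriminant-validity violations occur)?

3

Disattenuated r (r / √(r_scale · r_new)):
  Scale B (conv): 0.46 / √(0.75·0.83) = 0.58
  Scale A (conv): 0.55 / √(0.79·0.83) = 0.68
  Scale G (disc): 0.46 / √(0.70·0.83) = 0.60
  Scale C (conv): 0.76 / √(0.82·0.83) = 0.92
  Scale F (disc): 0.50 / √(0.79·0.83) = 0.62
  Scale E (disc): 0.60 / √(0.87·0.83) = 0.71
  Scale H (disc): 0.29 / √(0.81·0.83) = 0.35
  Scale D (disc): 0.31 / √(0.85·0.83) = 0.37
Smallest convergent = 0.58. Discriminant values: 0.60, 0.62, 0.71, 0.35, 0.37; count ≥ 0.58 → 3.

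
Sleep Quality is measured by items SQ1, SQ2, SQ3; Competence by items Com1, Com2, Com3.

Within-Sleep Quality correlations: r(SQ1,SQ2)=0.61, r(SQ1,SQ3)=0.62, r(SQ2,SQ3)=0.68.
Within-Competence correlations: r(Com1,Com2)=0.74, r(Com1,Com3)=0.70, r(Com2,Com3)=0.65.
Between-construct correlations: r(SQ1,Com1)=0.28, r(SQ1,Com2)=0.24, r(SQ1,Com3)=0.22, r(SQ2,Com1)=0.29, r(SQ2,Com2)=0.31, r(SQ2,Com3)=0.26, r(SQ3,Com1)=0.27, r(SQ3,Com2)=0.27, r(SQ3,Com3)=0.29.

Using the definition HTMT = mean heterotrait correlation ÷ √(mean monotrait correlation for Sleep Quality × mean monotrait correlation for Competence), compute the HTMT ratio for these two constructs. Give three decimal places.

0.405

Between-construct mean = 2.43/9 = 0.2700.
Mean within-SQ = 1.91/3 = 0.6367; mean within-Com = 2.09/3 = 0.6967.
Geometric mean = √(0.6367 × 0.6967) = 0.6660.
HTMT = 0.2700 / 0.6660 = 0.405.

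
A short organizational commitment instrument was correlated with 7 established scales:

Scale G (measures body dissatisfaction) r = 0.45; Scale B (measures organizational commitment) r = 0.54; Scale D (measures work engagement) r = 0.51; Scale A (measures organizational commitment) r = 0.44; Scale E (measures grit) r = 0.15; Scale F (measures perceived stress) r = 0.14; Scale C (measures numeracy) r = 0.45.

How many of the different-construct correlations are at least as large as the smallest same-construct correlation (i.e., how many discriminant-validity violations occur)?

Convergent (same construct = organizational commitment): Scale B, Scale A.
Smallest convergent = 0.44. Discriminant values: 0.45, 0.51, 0.15, 0.14, 0.45; count ≥ 0.44 → 3.

3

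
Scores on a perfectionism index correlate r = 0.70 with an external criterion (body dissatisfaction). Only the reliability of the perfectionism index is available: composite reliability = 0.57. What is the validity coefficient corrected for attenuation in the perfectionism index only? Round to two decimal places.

Single correction: r_c = r_obs / √r_xx = 0.70 / √0.57 = 0.70 / 0.7550 ≈ 0.93.

0.93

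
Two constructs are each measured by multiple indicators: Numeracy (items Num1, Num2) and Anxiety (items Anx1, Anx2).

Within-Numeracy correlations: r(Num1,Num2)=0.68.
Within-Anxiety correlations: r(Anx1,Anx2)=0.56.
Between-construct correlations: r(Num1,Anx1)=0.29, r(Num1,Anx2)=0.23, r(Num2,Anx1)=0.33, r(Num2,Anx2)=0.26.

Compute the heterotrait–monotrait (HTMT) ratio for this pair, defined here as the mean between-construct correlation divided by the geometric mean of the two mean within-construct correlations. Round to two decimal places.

0.45

Between-construct mean = 1.11/4 = 0.2775.
Mean within-Num = 0.68/1 = 0.6800; mean within-Anx = 0.56/1 = 0.5600.
Geometric mean = √(0.6800 × 0.5600) = 0.6171.
HTMT = 0.2775 / 0.6171 = 0.45.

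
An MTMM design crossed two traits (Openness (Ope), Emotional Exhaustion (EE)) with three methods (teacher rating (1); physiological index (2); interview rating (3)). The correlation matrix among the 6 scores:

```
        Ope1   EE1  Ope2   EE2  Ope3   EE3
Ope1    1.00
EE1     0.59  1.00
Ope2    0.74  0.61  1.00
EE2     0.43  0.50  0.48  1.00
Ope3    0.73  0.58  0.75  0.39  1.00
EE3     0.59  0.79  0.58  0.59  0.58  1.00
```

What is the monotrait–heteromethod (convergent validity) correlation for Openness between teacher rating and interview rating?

Same trait (Ope), different methods: r(Ope1, Ope3) = 0.73.

0.73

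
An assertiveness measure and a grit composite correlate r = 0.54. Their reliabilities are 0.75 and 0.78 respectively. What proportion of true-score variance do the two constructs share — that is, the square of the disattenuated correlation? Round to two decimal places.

Disattenuated r = 0.54 / √(0.75 × 0.78) = 0.54 / 0.7649 = 0.7060.
Shared true-score variance = 0.7060² = 0.4984 ≈ 0.50.

0.50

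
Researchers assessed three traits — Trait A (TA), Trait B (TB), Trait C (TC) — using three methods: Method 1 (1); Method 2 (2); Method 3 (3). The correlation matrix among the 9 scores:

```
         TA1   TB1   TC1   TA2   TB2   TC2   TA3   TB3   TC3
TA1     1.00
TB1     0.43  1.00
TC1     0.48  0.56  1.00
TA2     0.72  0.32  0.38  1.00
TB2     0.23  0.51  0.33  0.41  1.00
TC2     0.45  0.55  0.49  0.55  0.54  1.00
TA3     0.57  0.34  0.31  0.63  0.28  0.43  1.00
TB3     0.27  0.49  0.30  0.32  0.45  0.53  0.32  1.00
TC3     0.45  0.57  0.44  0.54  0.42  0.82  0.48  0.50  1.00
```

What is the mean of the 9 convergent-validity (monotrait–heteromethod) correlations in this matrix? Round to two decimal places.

Convergent values: 0.72, 0.57, 0.63, 0.51, 0.49, 0.45, 0.49, 0.44, 0.82; mean = 5.12/9 = 0.57.

0.57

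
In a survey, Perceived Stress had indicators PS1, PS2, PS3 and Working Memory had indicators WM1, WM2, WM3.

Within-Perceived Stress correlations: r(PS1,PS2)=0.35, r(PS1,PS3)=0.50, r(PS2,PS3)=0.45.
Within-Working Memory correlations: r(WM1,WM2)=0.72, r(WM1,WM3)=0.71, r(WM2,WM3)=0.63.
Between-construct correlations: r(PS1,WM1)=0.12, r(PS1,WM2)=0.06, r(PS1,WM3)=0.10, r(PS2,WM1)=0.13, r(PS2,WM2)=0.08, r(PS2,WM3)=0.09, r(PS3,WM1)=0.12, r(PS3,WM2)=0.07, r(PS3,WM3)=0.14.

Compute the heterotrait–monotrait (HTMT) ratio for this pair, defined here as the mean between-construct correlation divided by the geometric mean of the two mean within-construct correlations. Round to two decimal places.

Mean between = 0.91/9 = 0.1011.
Mean within-PS = 1.30/3 = 0.4333; mean within-WM = 2.06/3 = 0.6867.
Geometric mean = √(0.4333 × 0.6867) = 0.5455.
HTMT = 0.1011 / 0.5455 = 0.19.

0.19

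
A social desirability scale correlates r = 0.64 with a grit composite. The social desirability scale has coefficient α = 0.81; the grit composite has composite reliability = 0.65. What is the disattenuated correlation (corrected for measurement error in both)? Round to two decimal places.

r_true = r_obs / √(r_xx · r_yy) = 0.64 / √(0.81 × 0.65) = 0.64 / √0.5265 = 0.64 / 0.7256 ≈ 0.88.

0.88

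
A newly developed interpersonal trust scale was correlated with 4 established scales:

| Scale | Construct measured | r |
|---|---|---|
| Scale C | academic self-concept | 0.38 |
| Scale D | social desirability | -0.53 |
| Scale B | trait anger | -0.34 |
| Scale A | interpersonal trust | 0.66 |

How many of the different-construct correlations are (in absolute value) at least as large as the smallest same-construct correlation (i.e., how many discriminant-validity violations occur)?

0

Convergent (same construct = interpersonal trust): Scale A.
Smallest convergent = 0.66. Discriminant |r|: 0.38, 0.53, 0.34; count ≥ 0.66 → 0.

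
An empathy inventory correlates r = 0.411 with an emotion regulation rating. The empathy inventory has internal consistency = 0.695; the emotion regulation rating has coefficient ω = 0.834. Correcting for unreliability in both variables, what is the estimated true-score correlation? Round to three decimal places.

r_true = r_obs / √(r_xx · r_yy) = 0.411 / √(0.695 × 0.834) = 0.411 / √0.579630 = 0.411 / 0.7613 ≈ 0.540.

0.540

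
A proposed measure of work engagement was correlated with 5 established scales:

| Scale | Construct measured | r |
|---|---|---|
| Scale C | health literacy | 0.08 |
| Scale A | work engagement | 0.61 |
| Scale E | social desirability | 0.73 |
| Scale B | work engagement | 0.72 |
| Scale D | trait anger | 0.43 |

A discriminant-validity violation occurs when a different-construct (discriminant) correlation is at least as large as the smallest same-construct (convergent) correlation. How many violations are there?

Convergent (same construct = work engagement): Scale A, Scale B.
Smallest convergent = 0.61. Discriminant values: 0.08, 0.73, 0.43; count ≥ 0.61 → 1.

1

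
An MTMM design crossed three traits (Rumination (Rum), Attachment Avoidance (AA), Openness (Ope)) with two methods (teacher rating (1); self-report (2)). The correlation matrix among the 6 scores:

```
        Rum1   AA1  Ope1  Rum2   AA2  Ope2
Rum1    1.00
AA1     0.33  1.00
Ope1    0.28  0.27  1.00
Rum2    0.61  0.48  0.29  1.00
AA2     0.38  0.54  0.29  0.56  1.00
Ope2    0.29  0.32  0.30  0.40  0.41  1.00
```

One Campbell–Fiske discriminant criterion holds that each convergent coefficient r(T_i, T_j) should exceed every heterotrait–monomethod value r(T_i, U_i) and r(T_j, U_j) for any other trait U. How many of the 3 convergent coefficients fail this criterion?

Checking each validity diagonal entry against its comparison values:
Rum (methods 1·2): 0.61 vs {0.33, 0.56, 0.28, 0.40} → pass.
AA (methods 1·2): 0.54 vs {0.33, 0.56, 0.27, 0.41} → fail.
Ope (methods 1·2): 0.30 vs {0.28, 0.40, 0.27, 0.41} → fail.
2 of 3 fail.

2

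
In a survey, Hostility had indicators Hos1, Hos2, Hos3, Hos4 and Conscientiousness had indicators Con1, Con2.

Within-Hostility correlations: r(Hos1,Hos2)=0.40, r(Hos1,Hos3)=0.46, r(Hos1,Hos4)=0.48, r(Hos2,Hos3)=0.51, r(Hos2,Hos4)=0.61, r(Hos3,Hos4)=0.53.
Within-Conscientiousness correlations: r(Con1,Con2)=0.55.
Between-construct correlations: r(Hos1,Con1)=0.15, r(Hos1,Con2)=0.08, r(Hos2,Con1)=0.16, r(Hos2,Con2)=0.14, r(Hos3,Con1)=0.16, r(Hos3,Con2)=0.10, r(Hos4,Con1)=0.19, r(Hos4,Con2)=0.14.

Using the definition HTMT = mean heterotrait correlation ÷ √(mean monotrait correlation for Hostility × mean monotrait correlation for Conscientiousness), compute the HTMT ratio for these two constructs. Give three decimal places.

Mean between = 1.12/8 = 0.1400.
Mean within-Hos = 2.99/6 = 0.4983; mean within-Con = 0.55/1 = 0.5500.
Geometric mean = √(0.4983 × 0.5500) = 0.5235.
HTMT = 0.1400 / 0.5235 = 0.267.

0.267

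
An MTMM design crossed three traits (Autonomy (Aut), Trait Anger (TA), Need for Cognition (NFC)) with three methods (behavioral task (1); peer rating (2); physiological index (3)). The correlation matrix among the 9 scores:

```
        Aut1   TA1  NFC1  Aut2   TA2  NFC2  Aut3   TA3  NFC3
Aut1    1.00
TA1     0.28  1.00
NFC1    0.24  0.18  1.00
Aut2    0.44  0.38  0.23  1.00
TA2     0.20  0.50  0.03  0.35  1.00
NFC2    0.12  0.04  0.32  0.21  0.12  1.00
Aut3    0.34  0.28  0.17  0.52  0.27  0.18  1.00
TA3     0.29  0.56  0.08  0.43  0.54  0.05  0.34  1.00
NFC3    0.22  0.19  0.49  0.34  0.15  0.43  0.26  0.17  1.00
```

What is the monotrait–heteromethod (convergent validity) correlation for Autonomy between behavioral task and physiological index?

Same trait (Aut), different methods: r(Aut1, Aut3) = 0.34.

0.34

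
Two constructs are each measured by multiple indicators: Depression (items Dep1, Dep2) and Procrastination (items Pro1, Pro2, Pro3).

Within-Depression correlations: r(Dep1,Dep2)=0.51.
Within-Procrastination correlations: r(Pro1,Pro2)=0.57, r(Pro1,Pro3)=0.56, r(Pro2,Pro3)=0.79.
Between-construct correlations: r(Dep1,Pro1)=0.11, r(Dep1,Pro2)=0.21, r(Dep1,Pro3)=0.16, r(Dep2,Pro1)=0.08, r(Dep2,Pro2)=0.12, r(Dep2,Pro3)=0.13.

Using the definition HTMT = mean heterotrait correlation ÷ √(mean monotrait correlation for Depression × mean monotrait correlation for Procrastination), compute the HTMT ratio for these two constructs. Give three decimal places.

Mean between = 0.81/6 = 0.1350.
Mean within-Dep = 0.51/1 = 0.5100; mean within-Pro = 1.92/3 = 0.6400.
Geometric mean = √(0.5100 × 0.6400) = 0.5713.
HTMT = 0.1350 / 0.5713 = 0.236.

0.236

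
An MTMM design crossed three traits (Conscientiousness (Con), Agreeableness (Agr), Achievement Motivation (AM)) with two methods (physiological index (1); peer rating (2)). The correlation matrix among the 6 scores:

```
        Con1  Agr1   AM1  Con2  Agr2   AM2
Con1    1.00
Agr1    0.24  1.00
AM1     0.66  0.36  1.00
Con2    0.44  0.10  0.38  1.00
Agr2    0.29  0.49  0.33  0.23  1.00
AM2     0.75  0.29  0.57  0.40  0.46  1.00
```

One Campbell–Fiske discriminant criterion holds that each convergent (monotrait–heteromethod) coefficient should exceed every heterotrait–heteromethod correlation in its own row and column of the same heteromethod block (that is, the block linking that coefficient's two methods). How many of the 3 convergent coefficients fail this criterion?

Convergent coefficients and their comparison sets:
Con (methods 1·2): 0.44 vs {0.29, 0.10, 0.75, 0.38} → fail.
Agr (methods 1·2): 0.49 vs {0.10, 0.29, 0.29, 0.33} → pass.
AM (methods 1·2): 0.57 vs {0.38, 0.75, 0.33, 0.29} → fail.
2 of 3 fail.

2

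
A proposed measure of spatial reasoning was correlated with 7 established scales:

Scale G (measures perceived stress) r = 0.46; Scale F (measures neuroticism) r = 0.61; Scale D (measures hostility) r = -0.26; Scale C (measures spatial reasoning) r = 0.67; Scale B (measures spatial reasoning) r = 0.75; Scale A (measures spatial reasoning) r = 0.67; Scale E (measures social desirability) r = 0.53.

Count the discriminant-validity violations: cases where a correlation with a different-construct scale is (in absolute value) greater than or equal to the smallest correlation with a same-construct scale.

0

Convergent (same construct = spatial reasoning): Scale C, Scale B, Scale A.
Smallest convergent = 0.67. Discriminant |r|: 0.46, 0.61, 0.26, 0.53; count ≥ 0.67 → 0.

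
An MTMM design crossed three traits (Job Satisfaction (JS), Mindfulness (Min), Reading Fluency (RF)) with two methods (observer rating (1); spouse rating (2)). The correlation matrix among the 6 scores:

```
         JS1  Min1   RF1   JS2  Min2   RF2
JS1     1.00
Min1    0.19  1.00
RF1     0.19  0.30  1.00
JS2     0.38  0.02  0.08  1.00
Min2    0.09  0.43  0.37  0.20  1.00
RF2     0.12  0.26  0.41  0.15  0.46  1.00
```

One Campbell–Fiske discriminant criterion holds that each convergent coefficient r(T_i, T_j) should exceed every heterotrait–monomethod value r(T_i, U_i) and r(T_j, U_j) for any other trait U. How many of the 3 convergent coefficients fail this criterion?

Checking each validity diagonal entry against its comparison values:
JS (methods 1·2): 0.38 vs {0.19, 0.20, 0.19, 0.15} → pass.
Min (methods 1·2): 0.43 vs {0.19, 0.20, 0.30, 0.46} → fail.
RF (methods 1·2): 0.41 vs {0.19, 0.15, 0.30, 0.46} → fail.
2 of 3 fail.

2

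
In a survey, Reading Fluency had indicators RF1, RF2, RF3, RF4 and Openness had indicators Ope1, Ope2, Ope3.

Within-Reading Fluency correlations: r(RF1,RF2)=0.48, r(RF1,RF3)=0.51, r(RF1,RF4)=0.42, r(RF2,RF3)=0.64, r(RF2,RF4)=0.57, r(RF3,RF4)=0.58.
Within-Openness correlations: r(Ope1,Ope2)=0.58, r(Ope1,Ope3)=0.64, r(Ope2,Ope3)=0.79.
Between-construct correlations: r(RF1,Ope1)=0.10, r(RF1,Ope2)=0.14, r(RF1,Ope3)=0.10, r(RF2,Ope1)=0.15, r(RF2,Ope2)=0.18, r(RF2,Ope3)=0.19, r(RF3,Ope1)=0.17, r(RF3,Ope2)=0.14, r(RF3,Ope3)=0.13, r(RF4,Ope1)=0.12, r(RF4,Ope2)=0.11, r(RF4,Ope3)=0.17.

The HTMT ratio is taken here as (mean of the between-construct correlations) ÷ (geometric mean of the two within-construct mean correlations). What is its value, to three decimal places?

Mean between = 1.70/12 = 0.1417.
Mean within-RF = 3.20/6 = 0.5333; mean within-Ope = 2.01/3 = 0.6700.
Geometric mean = √(0.5333 × 0.6700) = 0.5978.
HTMT = 0.1417 / 0.5978 = 0.237.

0.237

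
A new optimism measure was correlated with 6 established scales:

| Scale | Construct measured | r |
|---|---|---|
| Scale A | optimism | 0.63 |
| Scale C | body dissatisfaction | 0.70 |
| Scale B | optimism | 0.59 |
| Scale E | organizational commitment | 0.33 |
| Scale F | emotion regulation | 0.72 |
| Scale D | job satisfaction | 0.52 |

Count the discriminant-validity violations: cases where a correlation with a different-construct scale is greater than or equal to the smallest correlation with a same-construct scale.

Convergent (same construct = optimism): Scale A, Scale B.
Smallest convergent = 0.59. Discriminant values: 0.70, 0.33, 0.72, 0.52; count ≥ 0.59 → 2.

2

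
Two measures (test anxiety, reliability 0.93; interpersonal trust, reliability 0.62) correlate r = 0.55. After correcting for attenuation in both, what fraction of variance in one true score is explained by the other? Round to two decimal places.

Disattenuated r = 0.55 / √(0.93 × 0.62) = 0.55 / 0.7593 = 0.7244.
Shared true-score variance = 0.7244² = 0.5248 ≈ 0.52.

0.52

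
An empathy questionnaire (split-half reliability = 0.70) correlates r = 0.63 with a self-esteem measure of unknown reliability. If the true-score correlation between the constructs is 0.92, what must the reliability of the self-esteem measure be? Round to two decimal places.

0.67

r_true = r_obs / √(r_xx · r_yy) ⇒ 0.92 = 0.63 / √(0.70 · r_yy).
√(0.70 · r_yy) = 0.63 / 0.92 = 0.6848; 0.70 · r_yy = 0.4690; r_yy = 0.4690 / 0.70 ≈ 0.67.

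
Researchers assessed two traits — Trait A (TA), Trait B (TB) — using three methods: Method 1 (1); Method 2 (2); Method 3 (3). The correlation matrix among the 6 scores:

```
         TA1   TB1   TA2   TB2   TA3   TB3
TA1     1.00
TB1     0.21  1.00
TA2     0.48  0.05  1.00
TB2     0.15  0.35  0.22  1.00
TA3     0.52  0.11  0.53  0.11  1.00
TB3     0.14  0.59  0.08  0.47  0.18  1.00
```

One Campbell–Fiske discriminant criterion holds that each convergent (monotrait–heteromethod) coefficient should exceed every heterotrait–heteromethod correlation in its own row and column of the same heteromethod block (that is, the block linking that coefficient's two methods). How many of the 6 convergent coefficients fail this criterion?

0

Checking each validity diagonal entry against its comparison values:
TA (methods 1·2): 0.48 vs {0.15, 0.05} → pass.
TA (methods 1·3): 0.52 vs {0.14, 0.11} → pass.
TA (methods 2·3): 0.53 vs {0.08, 0.11} → pass.
TB (methods 1·2): 0.35 vs {0.05, 0.15} → pass.
TB (methods 1·3): 0.59 vs {0.11, 0.14} → pass.
TB (methods 2·3): 0.47 vs {0.11, 0.08} → pass.
0 of 6 fail.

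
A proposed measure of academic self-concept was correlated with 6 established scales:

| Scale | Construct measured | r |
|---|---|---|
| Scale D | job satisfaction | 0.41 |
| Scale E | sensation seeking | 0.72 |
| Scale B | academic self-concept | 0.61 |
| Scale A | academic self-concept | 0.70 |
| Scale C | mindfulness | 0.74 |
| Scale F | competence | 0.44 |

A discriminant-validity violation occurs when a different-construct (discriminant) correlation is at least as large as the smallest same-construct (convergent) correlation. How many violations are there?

Convergent (same construct = academic self-concept): Scale B, Scale A.
Smallest convergent = 0.61. Discriminant values: 0.41, 0.72, 0.74, 0.44; count ≥ 0.61 → 2.

2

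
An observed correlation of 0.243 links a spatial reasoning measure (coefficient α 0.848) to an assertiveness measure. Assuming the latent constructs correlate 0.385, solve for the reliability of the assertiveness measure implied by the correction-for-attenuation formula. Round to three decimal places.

0.470

r_true = r_obs / √(r_xx · r_yy) ⇒ 0.385 = 0.243 / √(0.848 · r_yy).
√(0.848 · r_yy) = 0.243 / 0.385 = 0.6312; 0.848 · r_yy = 0.3984; r_yy = 0.3984 / 0.848 ≈ 0.470.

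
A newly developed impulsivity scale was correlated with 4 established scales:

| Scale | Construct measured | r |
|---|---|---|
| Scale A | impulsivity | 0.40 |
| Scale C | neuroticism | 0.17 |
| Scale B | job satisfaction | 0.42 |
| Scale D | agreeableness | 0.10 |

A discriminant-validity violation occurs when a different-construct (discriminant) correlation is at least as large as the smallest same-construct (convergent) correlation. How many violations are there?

Convergent (same construct = impulsivity): Scale A.
Smallest convergent = 0.40. Discriminant values: 0.17, 0.42, 0.10; count ≥ 0.40 → 1.

1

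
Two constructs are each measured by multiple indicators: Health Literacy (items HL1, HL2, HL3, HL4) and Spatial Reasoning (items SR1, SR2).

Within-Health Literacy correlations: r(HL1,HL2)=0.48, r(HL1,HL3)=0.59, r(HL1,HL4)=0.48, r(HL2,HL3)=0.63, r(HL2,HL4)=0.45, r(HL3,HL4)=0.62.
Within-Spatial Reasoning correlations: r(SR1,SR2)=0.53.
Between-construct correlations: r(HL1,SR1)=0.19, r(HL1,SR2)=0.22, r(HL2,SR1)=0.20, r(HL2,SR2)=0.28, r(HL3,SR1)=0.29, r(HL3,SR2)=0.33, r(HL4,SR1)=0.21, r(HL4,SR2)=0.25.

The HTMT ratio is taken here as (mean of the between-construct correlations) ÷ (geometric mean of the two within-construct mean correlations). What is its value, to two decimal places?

0.46

Mean heterotrait r = 1.97/8 = 0.2463.
Mean within-HL = 3.25/6 = 0.5417; mean within-SR = 0.53/1 = 0.5300.
Geometric mean = √(0.5417 × 0.5300) = 0.5358.
HTMT = 0.2463 / 0.5358 = 0.46.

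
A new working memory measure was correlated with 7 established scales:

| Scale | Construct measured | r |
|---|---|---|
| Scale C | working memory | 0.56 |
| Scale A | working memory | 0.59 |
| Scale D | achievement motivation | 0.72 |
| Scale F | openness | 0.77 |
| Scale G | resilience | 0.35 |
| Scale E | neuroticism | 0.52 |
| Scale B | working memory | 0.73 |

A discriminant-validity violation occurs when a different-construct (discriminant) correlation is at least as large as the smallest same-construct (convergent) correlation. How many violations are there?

2

Convergent (same construct = working memory): Scale C, Scale A, Scale B.
Smallest convergent = 0.56. Discriminant values: 0.72, 0.77, 0.35, 0.52; count ≥ 0.56 → 2.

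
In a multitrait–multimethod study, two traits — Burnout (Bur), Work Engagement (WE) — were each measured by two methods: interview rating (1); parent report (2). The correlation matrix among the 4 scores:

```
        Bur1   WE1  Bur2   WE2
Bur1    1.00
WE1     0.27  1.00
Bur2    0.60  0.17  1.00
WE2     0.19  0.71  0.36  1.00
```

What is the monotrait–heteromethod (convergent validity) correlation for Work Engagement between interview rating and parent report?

Same trait (WE), different methods: r(WE1, WE2) = 0.71.

0.71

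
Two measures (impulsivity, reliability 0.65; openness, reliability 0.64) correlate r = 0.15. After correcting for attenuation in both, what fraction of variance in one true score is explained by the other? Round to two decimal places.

Disattenuated r = 0.15 / √(0.65 × 0.64) = 0.15 / 0.6450 = 0.2326.
Shared true-score variance = 0.2326² = 0.0541 ≈ 0.05.

0.05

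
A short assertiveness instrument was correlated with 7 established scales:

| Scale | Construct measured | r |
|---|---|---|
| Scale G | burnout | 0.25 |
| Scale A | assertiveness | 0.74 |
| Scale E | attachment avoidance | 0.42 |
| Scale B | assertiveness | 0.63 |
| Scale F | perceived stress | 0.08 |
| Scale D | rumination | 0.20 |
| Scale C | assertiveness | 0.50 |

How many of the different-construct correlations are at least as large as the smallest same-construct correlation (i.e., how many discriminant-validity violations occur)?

Convergent (same construct = assertiveness): Scale A, Scale B, Scale C.
Smallest convergent = 0.50. Discriminant values: 0.25, 0.42, 0.08, 0.20; count ≥ 0.50 → 0.

0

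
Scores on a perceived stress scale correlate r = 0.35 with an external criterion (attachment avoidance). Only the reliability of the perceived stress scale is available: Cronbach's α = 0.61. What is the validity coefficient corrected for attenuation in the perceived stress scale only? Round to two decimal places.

0.45

Single correction: r_c = r_obs / √r_xx = 0.35 / √0.61 = 0.35 / 0.7810 ≈ 0.45.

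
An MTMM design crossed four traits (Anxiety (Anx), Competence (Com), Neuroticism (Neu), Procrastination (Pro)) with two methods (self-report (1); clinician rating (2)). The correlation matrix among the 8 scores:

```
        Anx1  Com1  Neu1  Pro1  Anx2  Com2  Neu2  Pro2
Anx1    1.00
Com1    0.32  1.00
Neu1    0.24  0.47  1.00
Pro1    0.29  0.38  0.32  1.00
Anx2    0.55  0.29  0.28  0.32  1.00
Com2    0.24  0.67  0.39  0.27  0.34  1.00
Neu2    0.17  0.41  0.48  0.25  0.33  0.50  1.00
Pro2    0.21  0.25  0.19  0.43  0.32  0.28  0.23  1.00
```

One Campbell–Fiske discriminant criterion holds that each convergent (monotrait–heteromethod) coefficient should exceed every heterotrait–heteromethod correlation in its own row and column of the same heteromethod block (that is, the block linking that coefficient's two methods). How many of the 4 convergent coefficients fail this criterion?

Checking each validity diagonal entry against its comparison values:
Anx (methods 1·2): 0.55 vs {0.24, 0.29, 0.17, 0.28, 0.21, 0.32} → pass.
Com (methods 1·2): 0.67 vs {0.29, 0.24, 0.41, 0.39, 0.25, 0.27} → pass.
Neu (methods 1·2): 0.48 vs {0.28, 0.17, 0.39, 0.41, 0.19, 0.25} → pass.
Pro (methods 1·2): 0.43 vs {0.32, 0.21, 0.27, 0.25, 0.25, 0.19} → pass.
0 of 4 fail.

0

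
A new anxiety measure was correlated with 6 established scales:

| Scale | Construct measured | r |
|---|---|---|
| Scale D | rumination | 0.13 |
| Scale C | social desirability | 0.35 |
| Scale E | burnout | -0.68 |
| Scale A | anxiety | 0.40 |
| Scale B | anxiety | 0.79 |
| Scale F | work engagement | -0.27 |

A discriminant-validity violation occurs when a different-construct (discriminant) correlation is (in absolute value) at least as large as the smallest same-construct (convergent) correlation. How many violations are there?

1

Convergent (same construct = anxiety): Scale A, Scale B.
Smallest convergent = 0.40. Discriminant |r|: 0.13, 0.35, 0.68, 0.27; count ≥ 0.40 → 1.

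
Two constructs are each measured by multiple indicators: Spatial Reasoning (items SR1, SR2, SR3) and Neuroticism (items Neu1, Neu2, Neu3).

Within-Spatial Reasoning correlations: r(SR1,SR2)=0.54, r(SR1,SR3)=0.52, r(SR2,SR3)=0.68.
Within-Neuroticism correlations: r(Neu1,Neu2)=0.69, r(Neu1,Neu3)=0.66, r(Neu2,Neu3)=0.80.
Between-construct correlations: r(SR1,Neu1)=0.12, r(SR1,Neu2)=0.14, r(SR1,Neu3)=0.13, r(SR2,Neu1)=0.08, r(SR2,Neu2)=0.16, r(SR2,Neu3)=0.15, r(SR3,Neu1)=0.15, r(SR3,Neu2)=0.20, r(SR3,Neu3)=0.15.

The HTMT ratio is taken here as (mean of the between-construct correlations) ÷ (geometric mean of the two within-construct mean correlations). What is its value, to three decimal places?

0.221

Mean between = 1.28/9 = 0.1422.
Mean within-SR = 1.74/3 = 0.5800; mean within-Neu = 2.15/3 = 0.7167.
Geometric mean = √(0.5800 × 0.7167) = 0.6447.
HTMT = 0.1422 / 0.6447 = 0.221.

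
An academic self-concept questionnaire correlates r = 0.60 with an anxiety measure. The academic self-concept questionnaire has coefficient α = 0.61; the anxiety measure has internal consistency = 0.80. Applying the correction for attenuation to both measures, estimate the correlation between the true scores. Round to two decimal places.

0.86

r_true = r_obs / √(r_xx · r_yy) = 0.60 / √(0.61 × 0.80) = 0.60 / √0.4880 = 0.60 / 0.6986 ≈ 0.86.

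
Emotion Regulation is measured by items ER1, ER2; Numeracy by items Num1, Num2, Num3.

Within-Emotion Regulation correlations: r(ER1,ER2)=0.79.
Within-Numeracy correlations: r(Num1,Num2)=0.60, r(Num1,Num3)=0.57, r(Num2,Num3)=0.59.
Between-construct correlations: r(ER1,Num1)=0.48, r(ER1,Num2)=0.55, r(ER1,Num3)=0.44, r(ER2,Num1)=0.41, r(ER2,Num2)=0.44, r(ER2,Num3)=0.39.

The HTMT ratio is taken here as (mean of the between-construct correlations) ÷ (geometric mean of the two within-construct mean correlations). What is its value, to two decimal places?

Mean between = 2.71/6 = 0.4517.
Mean within-ER = 0.79/1 = 0.7900; mean within-Num = 1.76/3 = 0.5867.
Geometric mean = √(0.7900 × 0.5867) = 0.6808.
HTMT = 0.4517 / 0.6808 = 0.66.

0.66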